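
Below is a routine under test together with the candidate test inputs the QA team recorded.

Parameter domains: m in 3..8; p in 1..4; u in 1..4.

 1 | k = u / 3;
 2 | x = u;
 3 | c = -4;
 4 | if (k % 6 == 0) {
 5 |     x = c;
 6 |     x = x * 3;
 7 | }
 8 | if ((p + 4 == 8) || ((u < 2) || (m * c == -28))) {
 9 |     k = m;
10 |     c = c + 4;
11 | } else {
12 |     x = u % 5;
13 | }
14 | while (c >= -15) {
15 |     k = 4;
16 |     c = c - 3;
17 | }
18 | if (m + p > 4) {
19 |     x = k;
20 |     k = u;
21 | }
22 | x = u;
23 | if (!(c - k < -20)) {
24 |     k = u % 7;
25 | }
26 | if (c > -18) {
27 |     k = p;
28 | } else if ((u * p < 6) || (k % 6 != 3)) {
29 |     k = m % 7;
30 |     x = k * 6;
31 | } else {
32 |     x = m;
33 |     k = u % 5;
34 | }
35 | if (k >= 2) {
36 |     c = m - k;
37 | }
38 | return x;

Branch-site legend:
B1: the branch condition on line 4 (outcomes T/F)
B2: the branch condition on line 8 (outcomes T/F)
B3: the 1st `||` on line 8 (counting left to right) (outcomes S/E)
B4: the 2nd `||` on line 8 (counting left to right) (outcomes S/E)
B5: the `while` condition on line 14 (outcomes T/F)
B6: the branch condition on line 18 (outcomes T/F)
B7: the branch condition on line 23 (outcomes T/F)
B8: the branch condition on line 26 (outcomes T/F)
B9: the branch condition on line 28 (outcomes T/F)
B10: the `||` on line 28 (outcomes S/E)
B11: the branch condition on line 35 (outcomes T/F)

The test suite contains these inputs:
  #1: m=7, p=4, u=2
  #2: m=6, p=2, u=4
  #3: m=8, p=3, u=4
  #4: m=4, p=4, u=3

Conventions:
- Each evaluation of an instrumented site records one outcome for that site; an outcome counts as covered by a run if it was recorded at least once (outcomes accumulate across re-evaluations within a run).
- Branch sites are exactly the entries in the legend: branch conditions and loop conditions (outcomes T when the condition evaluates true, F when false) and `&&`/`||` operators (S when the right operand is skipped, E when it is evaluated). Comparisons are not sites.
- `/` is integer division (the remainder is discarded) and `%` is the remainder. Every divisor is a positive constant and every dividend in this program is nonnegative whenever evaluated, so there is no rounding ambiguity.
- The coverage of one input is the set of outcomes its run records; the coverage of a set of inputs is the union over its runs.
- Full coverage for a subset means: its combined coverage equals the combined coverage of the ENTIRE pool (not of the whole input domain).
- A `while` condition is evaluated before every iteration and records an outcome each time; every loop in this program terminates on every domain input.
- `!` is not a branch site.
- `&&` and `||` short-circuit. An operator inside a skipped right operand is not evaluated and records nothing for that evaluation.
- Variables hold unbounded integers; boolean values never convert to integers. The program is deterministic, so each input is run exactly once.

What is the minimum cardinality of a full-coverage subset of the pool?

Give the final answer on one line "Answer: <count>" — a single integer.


input #1, m=7, p=4, u=2: outcomes B1=T, B2=T, B3=S, B5=T, B5=F, B6=T, B7=T, B8=F, B9=T, B10=E, B11=F
input #2, m=6, p=2, u=4: outcomes B1=F, B2=F, B3=E, B4=E, B5=T, B5=F, B6=T, B7=T, B8=T, B11=T
input #3, m=8, p=3, u=4: outcomes B1=F, B2=F, B3=E, B4=E, B5=T, B5=F, B6=T, B7=T, B8=T, B11=T
input #4, m=4, p=4, u=3: outcomes B1=F, B2=T, B3=S, B5=T, B5=F, B6=T, B7=F, B8=F, B9=F, B10=E, B11=T
together the pool reaches 19 outcomes: B1=T, B1=F, B2=T, B2=F, B3=S, B3=E, B4=E, B5=T, B5=F, B6=T, B7=T, B7=F, B8=T, B8=F, B9=T, B9=F, B10=E, B11=T, B11=F
every size-1 subset falls short of the 19 outcomes (best: 11/19)
every size-2 subset falls short of the 19 outcomes (best: 17/19)
size 3: inputs {1, 2, 4} cover all 19 outcomes, and no lexicographically smaller subset of this size does
Answer: 3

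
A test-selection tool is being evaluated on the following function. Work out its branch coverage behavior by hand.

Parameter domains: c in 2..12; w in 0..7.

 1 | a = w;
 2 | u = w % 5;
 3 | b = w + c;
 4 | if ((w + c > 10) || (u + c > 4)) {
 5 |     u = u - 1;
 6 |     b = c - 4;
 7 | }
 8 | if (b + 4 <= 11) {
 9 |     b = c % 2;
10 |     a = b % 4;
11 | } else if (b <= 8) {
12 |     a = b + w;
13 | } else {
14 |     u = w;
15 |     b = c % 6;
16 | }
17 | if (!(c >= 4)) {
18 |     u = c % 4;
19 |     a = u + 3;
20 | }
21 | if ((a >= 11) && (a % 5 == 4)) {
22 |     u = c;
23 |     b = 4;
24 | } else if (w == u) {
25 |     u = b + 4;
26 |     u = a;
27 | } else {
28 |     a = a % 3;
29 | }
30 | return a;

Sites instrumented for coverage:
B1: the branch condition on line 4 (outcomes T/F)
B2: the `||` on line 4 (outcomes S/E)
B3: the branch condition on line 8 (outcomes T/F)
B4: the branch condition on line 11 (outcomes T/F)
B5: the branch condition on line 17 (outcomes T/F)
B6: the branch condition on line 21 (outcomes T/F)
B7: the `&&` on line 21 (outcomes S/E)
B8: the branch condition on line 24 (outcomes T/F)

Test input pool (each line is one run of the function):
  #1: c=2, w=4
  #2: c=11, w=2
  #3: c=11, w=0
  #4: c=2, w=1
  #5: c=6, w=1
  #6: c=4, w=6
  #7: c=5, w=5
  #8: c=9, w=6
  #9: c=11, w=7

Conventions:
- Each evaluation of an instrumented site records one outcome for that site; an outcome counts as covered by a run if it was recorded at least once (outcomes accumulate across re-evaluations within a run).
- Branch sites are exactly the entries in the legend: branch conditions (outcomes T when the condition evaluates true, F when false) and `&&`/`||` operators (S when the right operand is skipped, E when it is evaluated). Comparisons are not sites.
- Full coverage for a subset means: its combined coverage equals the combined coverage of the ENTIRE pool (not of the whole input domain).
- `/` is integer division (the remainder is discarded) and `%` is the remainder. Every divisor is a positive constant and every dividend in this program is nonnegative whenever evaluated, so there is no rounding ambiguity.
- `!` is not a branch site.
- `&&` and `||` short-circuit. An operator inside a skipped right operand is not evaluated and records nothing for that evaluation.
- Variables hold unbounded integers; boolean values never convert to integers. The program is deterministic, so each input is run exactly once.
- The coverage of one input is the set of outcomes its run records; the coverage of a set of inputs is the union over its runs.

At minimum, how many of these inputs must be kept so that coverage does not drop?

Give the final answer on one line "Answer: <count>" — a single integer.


#1 (c=2, w=4) -> B2->E, B1->T, B3->T, B5->T, B7->S, B6->F, B8->F; covered: B1=T, B2=E, B3=T, B5=T, B6=F, B7=S, B8=F
#2 (c=11, w=2) -> B2->S, B1->T, B3->T, B5->F, B7->S, B6->F, B8->F; covered: B1=T, B2=S, B3=T, B5=F, B6=F, B7=S, B8=F
#3 (c=11, w=0) -> B2->S, B1->T, B3->T, B5->F, B7->S, B6->F, B8->F; covered: B1=T, B2=S, B3=T, B5=F, B6=F, B7=S, B8=F
#4 (c=2, w=1) -> B2->E, B1->F, B3->T, B5->T, B7->S, B6->F, B8->F; covered: B1=F, B2=E, B3=T, B5=T, B6=F, B7=S, B8=F
#5 (c=6, w=1) -> B2->E, B1->T, B3->T, B5->F, B7->S, B6->F, B8->F; covered: B1=T, B2=E, B3=T, B5=F, B6=F, B7=S, B8=F
#6 (c=4, w=6) -> B2->E, B1->T, B3->T, B5->F, B7->S, B6->F, B8->F; covered: B1=T, B2=E, B3=T, B5=F, B6=F, B7=S, B8=F
#7 (c=5, w=5) -> B2->E, B1->T, B3->T, B5->F, B7->S, B6->F, B8->F; covered: B1=T, B2=E, B3=T, B5=F, B6=F, B7=S, B8=F
#8 (c=9, w=6) -> B2->S, B1->T, B3->T, B5->F, B7->S, B6->F, B8->F; covered: B1=T, B2=S, B3=T, B5=F, B6=F, B7=S, B8=F
#9 (c=11, w=7) -> B2->S, B1->T, B3->T, B5->F, B7->S, B6->F, B8->F; covered: B1=T, B2=S, B3=T, B5=F, B6=F, B7=S, B8=F
pool-wide coverage (10 outcomes): B1=T, B1=F, B2=S, B2=E, B3=T, B5=T, B5=F, B6=F, B7=S, B8=F
checked all size-1 subsets: none covers 10 outcomes (max 7/10)
size 2: inputs {2, 4} cover all 10 outcomes, and no lexicographically smaller subset of this size does
Answer: 2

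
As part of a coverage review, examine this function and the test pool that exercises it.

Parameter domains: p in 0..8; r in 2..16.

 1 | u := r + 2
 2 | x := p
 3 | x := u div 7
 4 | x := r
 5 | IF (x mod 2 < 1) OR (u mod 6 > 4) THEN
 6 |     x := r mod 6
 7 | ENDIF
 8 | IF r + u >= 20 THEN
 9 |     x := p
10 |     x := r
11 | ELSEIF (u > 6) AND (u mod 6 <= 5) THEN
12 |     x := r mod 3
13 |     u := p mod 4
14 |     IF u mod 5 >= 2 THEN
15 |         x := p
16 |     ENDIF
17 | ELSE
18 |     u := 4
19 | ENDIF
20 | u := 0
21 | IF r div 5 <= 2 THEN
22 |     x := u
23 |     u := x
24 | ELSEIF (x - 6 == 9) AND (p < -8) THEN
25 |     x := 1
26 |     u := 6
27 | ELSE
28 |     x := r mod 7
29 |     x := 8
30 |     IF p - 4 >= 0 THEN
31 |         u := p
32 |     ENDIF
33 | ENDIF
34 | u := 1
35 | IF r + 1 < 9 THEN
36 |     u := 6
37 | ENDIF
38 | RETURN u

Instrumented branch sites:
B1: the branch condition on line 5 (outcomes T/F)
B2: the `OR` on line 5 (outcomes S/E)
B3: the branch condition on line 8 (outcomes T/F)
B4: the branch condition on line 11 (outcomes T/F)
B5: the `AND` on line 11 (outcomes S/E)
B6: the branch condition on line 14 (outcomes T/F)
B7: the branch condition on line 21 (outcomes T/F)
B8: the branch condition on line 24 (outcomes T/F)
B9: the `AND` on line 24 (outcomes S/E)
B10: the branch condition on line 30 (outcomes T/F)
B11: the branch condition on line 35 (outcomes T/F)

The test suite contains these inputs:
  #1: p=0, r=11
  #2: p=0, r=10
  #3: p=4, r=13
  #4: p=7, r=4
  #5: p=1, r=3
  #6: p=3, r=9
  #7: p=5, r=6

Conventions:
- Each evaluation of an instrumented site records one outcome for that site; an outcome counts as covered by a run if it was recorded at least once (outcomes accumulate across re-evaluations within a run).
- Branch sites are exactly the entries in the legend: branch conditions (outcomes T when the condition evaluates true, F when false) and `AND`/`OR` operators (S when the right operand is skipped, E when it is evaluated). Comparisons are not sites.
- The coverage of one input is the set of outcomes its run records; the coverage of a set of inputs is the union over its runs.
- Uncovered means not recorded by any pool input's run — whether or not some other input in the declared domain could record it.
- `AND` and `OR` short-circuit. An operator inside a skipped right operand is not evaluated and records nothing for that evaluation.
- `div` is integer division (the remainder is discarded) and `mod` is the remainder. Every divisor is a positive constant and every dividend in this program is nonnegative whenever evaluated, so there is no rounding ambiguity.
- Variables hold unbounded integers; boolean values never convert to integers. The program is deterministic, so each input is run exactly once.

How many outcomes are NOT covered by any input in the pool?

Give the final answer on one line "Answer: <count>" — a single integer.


#1 (p=0, r=11) -> B2->E, B1->F, B3->T, B7->T, B11->F; covered: B1=F, B2=E, B3=T, B7=T, B11=F
#2 (p=0, r=10) -> B2->S, B1->T, B3->T, B7->T, B11->F; covered: B1=T, B2=S, B3=T, B7=T, B11=F
#3 (p=4, r=13) -> B2->E, B1->F, B3->T, B7->T, B11->F; covered: B1=F, B2=E, B3=T, B7=T, B11=F
#4 (p=7, r=4) -> B2->S, B1->T, B3->F, B5->S, B4->F, B7->T, B11->T; covered: B1=T, B2=S, B3=F, B4=F, B5=S, B7=T, B11=T
#5 (p=1, r=3) -> B2->E, B1->T, B3->F, B5->S, B4->F, B7->T, B11->T; covered: B1=T, B2=E, B3=F, B4=F, B5=S, B7=T, B11=T
#6 (p=3, r=9) -> B2->E, B1->T, B3->T, B7->T, B11->F; covered: B1=T, B2=E, B3=T, B7=T, B11=F
#7 (p=5, r=6) -> B2->S, B1->T, B3->F, B5->E, B4->T, B6->F, B7->T, B11->T; covered: B1=T, B2=S, B3=F, B4=T, B5=E, B6=F, B7=T, B11=T
union over the pool: B1=T, B1=F, B2=S, B2=E, B3=T, B3=F, B4=T, B4=F, B5=S, B5=E, B6=F, B7=T, B11=T, B11=F
uncovered (8 of 22): B6=T, B7=F, B8=T, B8=F, B9=S, B9=E, B10=T, B10=F
Answer: 8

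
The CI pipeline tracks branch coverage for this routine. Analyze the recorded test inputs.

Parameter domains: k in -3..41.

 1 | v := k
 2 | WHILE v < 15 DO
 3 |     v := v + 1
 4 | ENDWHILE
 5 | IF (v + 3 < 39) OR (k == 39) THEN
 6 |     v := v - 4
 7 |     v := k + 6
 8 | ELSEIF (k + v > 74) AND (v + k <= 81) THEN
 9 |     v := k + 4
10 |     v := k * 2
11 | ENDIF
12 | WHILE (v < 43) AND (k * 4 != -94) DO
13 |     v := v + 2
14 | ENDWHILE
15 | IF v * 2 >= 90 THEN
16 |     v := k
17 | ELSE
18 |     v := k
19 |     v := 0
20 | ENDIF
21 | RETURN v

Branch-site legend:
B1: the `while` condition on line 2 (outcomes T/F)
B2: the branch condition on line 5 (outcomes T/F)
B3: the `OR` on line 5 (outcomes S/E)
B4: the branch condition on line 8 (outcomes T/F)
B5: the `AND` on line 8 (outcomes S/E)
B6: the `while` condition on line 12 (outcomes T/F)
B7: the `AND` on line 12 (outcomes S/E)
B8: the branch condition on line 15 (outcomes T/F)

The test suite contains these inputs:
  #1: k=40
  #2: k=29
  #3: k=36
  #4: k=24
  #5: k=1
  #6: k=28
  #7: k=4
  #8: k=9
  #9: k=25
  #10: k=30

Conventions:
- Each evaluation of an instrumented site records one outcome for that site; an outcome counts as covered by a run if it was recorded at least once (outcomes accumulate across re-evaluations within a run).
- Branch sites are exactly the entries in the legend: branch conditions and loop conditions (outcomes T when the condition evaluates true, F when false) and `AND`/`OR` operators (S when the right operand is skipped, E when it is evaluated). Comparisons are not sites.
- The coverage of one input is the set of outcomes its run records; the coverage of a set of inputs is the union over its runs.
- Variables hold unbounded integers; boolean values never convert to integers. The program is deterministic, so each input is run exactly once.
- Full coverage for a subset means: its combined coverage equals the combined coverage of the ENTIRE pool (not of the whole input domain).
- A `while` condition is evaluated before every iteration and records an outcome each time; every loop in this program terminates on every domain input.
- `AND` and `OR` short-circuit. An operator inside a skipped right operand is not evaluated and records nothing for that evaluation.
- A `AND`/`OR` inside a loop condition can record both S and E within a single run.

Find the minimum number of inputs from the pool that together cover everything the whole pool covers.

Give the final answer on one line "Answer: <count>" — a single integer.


input #1, k=40: events B1->F, B3->E, B2->F, B5->E, B4->T, B7->S, B6->F, B8->T; outcomes B1=F, B2=F, B3=E, B4=T, B5=E, B6=F, B7=S, B8=T
input #2, k=29: events B1->F, B3->S, B2->T, B7->E, B6->T, B7->E, B6->T, B7->E, B6->T, B7->E, B6->T, B7->S, B6->F, B8->F; outcomes B1=F, B2=T, B3=S, B6=T, B6=F, B7=S, B7=E, B8=F
input #3, k=36: events B1->F, B3->E, B2->F, B5->S, B4->F, B7->E, B6->T, B7->E, B6->T, B7->E, B6->T, B7->E, B6->T, B7->S, ...; outcomes B1=F, B2=F, B3=E, B4=F, B5=S, B6=T, B6=F, B7=S, B7=E, B8=F
input #4, k=24: events B1->F, B3->S, B2->T, B7->E, B6->T, B7->E, B6->T, B7->E, B6->T, B7->E, B6->T, B7->E, B6->T, B7->E, ...; outcomes B1=F, B2=T, B3=S, B6=T, B6=F, B7=S, B7=E, B8=F
input #5, k=1: events B1->T, B1->T, B1->T, B1->T, B1->T, B1->T, B1->T, B1->T, B1->T, B1->T, B1->T, B1->T, B1->T, B1->T, ...; outcomes B1=T, B1=F, B2=T, B3=S, B6=T, B6=F, B7=S, B7=E, B8=F
input #6, k=28: events B1->F, B3->S, B2->T, B7->E, B6->T, B7->E, B6->T, B7->E, B6->T, B7->E, B6->T, B7->E, B6->T, B7->S, ...; outcomes B1=F, B2=T, B3=S, B6=T, B6=F, B7=S, B7=E, B8=F
input #7, k=4: events B1->T, B1->T, B1->T, B1->T, B1->T, B1->T, B1->T, B1->T, B1->T, B1->T, B1->T, B1->F, B3->S, B2->T, ...; outcomes B1=T, B1=F, B2=T, B3=S, B6=T, B6=F, B7=S, B7=E, B8=F
input #8, k=9: events B1->T, B1->T, B1->T, B1->T, B1->T, B1->T, B1->F, B3->S, B2->T, B7->E, B6->T, B7->E, B6->T, B7->E, ...; outcomes B1=T, B1=F, B2=T, B3=S, B6=T, B6=F, B7=S, B7=E, B8=F
input #9, k=25: events B1->F, B3->S, B2->T, B7->E, B6->T, B7->E, B6->T, B7->E, B6->T, B7->E, B6->T, B7->E, B6->T, B7->E, ...; outcomes B1=F, B2=T, B3=S, B6=T, B6=F, B7=S, B7=E, B8=F
input #10, k=30: events B1->F, B3->S, B2->T, B7->E, B6->T, B7->E, B6->T, B7->E, B6->T, B7->E, B6->T, B7->S, B6->F, B8->F; outcomes B1=F, B2=T, B3=S, B6=T, B6=F, B7=S, B7=E, B8=F
pool-wide coverage (16 outcomes): B1=T, B1=F, B2=T, B2=F, B3=S, B3=E, B4=T, B4=F, B5=S, B5=E, B6=T, B6=F, B7=S, B7=E, B8=T, B8=F
size 1 is not enough: best union over all size-1 subsets is 10/16
size 2 is not enough: best union over all size-2 subsets is 14/16
the canonical winner is {1, 3, 5}: size 3, full 16-outcome coverage, earliest index list among size-3 covers
Answer: 3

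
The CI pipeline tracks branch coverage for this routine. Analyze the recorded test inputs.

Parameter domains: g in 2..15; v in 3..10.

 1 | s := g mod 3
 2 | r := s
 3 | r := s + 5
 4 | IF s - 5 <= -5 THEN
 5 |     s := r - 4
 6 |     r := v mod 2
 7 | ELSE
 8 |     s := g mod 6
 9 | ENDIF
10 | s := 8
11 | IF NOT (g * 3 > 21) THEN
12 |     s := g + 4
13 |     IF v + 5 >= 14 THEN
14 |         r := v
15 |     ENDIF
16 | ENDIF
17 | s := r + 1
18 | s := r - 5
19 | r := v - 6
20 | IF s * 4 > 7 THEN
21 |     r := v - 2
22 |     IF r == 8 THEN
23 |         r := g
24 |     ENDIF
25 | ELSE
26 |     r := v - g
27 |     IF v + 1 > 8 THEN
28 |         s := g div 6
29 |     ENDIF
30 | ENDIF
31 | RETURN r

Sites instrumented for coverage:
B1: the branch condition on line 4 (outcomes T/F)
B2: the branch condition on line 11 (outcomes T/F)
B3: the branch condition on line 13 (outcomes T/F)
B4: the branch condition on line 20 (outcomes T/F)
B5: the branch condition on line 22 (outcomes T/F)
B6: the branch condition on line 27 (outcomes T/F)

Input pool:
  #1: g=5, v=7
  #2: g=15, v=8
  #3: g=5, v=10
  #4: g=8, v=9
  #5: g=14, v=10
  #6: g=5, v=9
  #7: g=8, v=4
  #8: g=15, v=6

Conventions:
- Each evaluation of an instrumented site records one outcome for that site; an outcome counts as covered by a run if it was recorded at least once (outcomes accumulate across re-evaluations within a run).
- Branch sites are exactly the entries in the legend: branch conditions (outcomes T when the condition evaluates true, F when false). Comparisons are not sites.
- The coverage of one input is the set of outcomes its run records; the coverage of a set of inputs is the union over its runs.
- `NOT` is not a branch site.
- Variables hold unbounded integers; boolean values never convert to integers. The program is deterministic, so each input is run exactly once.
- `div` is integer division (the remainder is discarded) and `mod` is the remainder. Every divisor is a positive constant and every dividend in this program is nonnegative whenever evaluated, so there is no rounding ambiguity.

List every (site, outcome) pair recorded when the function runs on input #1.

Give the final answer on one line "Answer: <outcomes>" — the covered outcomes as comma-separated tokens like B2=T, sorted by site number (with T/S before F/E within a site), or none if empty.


Running input #1 (g=5, v=7), event by event:
  B1->F, B2->T, B3->F, B4->T, B5->F
deduplicating events, the covered set is: B1=F, B2=T, B3=F, B4=T, B5=F
Answer: B1=F, B2=T, B3=F, B4=T, B5=F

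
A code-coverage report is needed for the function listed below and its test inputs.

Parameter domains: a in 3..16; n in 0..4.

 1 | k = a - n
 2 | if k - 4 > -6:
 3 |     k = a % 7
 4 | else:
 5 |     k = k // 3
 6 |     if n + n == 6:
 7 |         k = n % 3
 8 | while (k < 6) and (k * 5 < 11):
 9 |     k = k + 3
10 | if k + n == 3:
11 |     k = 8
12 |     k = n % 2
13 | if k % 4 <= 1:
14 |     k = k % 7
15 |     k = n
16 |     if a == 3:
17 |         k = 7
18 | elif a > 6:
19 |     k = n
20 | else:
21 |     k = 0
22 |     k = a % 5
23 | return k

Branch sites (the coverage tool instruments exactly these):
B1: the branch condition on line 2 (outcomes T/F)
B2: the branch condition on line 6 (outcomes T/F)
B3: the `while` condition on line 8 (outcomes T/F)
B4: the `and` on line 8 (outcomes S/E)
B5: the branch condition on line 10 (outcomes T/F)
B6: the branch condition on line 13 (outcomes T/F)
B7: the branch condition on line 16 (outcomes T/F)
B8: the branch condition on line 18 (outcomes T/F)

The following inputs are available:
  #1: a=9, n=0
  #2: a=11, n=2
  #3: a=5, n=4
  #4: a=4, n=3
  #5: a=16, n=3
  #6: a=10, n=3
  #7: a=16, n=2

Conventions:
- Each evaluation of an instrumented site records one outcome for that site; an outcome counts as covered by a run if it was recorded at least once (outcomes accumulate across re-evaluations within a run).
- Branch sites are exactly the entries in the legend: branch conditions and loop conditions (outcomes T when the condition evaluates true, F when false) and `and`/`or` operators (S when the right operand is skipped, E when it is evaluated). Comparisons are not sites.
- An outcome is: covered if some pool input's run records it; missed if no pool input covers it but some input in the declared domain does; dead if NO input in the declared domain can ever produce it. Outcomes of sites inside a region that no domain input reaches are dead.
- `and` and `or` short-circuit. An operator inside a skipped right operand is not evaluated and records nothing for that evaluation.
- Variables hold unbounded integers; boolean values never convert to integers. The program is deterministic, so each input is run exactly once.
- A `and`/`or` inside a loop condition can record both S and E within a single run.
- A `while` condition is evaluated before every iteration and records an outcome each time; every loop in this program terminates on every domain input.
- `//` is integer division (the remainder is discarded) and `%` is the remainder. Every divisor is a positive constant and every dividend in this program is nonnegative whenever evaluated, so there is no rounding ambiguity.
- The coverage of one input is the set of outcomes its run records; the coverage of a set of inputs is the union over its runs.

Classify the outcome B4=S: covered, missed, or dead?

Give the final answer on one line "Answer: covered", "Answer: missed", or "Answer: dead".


no pool input records B4=S
but domain input (a=6, n=0) does record it -> reachable, so missed
Answer: missed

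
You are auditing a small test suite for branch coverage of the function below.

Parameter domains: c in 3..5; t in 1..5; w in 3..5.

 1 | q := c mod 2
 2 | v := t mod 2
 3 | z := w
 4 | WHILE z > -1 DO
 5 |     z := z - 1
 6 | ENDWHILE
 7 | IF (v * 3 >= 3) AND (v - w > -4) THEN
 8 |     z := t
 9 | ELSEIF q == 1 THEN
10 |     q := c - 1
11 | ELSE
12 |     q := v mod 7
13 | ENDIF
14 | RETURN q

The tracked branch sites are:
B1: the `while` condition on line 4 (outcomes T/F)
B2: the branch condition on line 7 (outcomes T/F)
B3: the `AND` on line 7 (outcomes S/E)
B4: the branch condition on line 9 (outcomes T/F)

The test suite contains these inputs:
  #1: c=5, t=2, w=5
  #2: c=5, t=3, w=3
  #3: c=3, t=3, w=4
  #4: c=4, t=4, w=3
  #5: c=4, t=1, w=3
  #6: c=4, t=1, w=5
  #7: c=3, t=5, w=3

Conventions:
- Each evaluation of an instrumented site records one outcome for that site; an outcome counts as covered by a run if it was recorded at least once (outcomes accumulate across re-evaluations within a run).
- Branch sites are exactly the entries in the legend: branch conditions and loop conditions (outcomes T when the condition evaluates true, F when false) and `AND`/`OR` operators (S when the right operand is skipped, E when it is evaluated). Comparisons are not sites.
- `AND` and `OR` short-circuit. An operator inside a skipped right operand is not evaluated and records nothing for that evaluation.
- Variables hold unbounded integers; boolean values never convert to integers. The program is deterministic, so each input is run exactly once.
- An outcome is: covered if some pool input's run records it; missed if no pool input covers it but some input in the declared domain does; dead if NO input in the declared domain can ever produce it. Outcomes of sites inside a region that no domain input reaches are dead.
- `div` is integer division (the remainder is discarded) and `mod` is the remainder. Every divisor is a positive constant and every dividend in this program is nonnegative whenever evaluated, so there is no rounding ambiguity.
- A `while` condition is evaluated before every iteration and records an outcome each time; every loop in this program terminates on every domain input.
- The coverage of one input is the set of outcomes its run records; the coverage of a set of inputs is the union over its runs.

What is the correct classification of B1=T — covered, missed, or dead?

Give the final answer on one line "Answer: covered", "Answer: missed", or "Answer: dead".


B1=T is recorded by pool input(s) 1, 2, 3, 4, 5, 6, 7 -> covered
Answer: covered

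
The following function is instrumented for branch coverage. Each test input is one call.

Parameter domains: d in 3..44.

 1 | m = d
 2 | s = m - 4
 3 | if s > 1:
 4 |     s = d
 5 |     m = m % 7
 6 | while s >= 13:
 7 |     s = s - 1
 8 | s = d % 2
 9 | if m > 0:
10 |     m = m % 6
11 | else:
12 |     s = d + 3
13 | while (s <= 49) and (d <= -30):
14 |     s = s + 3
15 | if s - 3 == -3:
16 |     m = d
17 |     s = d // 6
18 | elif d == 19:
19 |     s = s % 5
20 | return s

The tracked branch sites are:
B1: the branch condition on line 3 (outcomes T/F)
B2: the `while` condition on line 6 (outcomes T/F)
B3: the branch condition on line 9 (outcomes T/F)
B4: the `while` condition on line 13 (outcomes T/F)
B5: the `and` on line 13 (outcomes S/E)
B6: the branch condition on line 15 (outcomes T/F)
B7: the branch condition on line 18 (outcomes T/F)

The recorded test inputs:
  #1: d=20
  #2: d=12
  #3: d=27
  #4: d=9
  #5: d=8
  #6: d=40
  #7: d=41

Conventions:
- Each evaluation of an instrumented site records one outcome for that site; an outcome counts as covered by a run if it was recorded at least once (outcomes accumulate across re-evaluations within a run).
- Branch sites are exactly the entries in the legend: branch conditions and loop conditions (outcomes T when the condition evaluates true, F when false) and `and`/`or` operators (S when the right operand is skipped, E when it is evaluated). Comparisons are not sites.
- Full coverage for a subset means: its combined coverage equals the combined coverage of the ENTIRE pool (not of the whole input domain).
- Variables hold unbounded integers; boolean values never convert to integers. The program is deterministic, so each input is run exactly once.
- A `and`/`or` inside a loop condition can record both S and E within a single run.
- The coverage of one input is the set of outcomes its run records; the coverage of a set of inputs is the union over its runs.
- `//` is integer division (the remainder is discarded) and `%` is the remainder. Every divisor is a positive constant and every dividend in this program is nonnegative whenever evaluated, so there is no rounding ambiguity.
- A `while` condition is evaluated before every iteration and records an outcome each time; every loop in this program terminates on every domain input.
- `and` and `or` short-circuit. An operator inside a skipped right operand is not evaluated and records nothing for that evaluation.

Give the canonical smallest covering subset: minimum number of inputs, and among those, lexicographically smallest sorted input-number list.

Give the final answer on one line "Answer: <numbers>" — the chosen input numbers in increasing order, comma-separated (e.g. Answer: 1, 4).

test 1 (d=20) hits B1=T, B2=T, B2=F, B3=T, B4=F, B5=E, B6=T
test 2 (d=12) hits B1=T, B2=F, B3=T, B4=F, B5=E, B6=T
test 3 (d=27) hits B1=T, B2=T, B2=F, B3=T, B4=F, B5=E, B6=F, B7=F
test 4 (d=9) hits B1=T, B2=F, B3=T, B4=F, B5=E, B6=F, B7=F
test 5 (d=8) hits B1=T, B2=F, B3=T, B4=F, B5=E, B6=T
test 6 (d=40) hits B1=T, B2=T, B2=F, B3=T, B4=F, B5=E, B6=T
test 7 (d=41) hits B1=T, B2=T, B2=F, B3=T, B4=F, B5=E, B6=F, B7=F
together the pool reaches 9 outcomes: B1=T, B2=T, B2=F, B3=T, B4=F, B5=E, B6=T, B6=F, B7=F
size 1 is not enough: best union over all size-1 subsets is 8/9
at size 2, {1, 3} reaches all 9 outcomes; every lexicographically earlier size-2 subset fails

Answer: 1, 3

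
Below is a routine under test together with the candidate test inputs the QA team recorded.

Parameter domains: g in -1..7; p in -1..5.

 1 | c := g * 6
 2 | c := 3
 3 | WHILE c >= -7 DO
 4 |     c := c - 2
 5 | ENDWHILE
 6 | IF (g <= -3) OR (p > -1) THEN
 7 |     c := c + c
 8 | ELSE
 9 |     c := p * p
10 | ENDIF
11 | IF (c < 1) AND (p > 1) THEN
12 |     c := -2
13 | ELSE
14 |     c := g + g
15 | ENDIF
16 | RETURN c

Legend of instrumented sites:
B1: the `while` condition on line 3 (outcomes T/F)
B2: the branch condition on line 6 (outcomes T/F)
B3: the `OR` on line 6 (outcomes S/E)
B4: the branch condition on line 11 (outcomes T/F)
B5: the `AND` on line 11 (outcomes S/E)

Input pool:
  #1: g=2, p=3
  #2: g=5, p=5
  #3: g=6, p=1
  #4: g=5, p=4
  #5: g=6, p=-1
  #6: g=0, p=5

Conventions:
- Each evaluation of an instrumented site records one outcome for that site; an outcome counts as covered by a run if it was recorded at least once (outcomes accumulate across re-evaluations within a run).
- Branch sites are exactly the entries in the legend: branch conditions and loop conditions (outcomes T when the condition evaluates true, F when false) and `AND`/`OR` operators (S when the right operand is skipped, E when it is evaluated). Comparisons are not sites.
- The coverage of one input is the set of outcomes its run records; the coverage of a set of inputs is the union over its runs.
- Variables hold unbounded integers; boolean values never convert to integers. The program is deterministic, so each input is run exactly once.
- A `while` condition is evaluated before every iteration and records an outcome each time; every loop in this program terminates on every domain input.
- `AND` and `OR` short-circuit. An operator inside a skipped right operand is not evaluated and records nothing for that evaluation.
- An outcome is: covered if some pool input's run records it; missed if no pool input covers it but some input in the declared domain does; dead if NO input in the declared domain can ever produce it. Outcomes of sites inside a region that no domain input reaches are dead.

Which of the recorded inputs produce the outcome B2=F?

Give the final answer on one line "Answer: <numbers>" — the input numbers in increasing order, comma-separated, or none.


input #1 (g=2, p=3): does not record B2=F
input #2 (g=5, p=5): does not record B2=F
input #3 (g=6, p=1): does not record B2=F
input #4 (g=5, p=4): does not record B2=F
input #5 (g=6, p=-1): records B2=F
input #6 (g=0, p=5): does not record B2=F
Answer: 5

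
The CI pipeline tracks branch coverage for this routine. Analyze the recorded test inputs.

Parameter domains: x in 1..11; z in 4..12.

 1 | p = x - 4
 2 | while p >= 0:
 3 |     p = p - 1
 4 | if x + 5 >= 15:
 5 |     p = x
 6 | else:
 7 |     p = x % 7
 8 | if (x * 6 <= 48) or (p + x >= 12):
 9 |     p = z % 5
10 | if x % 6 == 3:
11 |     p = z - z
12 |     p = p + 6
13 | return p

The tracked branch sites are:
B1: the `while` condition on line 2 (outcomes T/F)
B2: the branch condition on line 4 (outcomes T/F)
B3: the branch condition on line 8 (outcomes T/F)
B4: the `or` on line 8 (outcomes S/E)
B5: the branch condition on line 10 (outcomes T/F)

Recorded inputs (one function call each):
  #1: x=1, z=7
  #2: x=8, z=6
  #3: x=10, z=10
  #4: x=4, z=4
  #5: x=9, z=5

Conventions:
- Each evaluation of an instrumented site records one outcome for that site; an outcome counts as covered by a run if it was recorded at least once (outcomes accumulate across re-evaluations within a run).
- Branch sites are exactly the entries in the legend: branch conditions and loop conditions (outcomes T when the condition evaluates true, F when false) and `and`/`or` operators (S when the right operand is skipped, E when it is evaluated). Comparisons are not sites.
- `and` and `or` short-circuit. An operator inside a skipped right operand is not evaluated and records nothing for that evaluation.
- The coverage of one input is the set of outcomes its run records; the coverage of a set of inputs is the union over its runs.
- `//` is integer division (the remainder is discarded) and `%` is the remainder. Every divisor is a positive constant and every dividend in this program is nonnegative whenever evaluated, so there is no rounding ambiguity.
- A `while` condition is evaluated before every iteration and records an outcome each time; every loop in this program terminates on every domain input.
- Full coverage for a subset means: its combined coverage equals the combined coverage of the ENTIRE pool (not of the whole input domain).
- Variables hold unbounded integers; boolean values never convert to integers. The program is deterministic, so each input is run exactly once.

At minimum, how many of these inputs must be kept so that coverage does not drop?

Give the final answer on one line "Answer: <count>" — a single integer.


run #1 (x=1, z=7) runs B1->F, B2->F, B4->S, B3->T, B5->F; records B1=F, B2=F, B3=T, B4=S, B5=F
run #2 (x=8, z=6) runs B1->T, B1->T, B1->T, B1->T, B1->T, B1->F, B2->F, B4->S, B3->T, B5->F; records B1=T, B1=F, B2=F, B3=T, B4=S, B5=F
run #3 (x=10, z=10) runs B1->T, B1->T, B1->T, B1->T, B1->T, B1->T, B1->T, B1->F, B2->T, B4->E, B3->T, B5->F; records B1=T, B1=F, B2=T, B3=T, B4=E, B5=F
run #4 (x=4, z=4) runs B1->T, B1->F, B2->F, B4->S, B3->T, B5->F; records B1=T, B1=F, B2=F, B3=T, B4=S, B5=F
run #5 (x=9, z=5) runs B1->T, B1->T, B1->T, B1->T, B1->T, B1->T, B1->F, B2->F, B4->E, B3->F, B5->T; records B1=T, B1=F, B2=F, B3=F, B4=E, B5=T
pool-wide coverage (10 outcomes): B1=T, B1=F, B2=T, B2=F, B3=T, B3=F, B4=S, B4=E, B5=T, B5=F
size 1 is not enough: best union over all size-1 subsets is 6/10
size 2 is not enough: best union over all size-2 subsets is 9/10
size 3: inputs {1, 3, 5} cover all 10 outcomes, and no lexicographically smaller subset of this size does
Answer: 3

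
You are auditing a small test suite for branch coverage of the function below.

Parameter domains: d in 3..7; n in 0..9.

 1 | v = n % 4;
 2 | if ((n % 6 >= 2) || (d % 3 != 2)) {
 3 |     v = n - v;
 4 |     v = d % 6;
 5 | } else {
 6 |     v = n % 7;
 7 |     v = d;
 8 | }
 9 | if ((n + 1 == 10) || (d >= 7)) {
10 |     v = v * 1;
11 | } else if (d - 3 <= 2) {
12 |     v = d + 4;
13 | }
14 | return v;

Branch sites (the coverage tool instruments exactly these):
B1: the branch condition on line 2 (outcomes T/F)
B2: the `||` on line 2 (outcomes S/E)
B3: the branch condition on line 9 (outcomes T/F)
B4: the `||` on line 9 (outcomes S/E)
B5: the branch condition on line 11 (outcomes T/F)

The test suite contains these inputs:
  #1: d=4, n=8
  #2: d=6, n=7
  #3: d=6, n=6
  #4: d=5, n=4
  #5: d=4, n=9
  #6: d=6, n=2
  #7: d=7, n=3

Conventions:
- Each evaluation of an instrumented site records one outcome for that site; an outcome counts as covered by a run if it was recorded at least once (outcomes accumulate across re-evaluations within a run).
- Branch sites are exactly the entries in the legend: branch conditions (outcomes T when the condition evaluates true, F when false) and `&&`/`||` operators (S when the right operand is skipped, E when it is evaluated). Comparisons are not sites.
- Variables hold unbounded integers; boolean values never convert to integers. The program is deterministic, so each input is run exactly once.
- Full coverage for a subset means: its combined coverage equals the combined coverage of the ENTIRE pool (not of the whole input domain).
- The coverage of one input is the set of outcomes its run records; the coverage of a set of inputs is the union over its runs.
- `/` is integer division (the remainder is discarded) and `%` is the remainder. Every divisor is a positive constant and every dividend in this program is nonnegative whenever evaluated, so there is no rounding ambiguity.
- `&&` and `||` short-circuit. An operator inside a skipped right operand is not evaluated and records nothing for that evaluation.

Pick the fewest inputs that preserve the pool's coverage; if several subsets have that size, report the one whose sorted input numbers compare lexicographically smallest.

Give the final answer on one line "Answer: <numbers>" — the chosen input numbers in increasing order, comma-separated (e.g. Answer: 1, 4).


run #1 (d=4, n=8) runs B2->S, B1->T, B4->E, B3->F, B5->T; records B1=T, B2=S, B3=F, B4=E, B5=T
run #2 (d=6, n=7) runs B2->E, B1->T, B4->E, B3->F, B5->F; records B1=T, B2=E, B3=F, B4=E, B5=F
run #3 (d=6, n=6) runs B2->E, B1->T, B4->E, B3->F, B5->F; records B1=T, B2=E, B3=F, B4=E, B5=F
run #4 (d=5, n=4) runs B2->S, B1->T, B4->E, B3->F, B5->T; records B1=T, B2=S, B3=F, B4=E, B5=T
run #5 (d=4, n=9) runs B2->S, B1->T, B4->S, B3->T; records B1=T, B2=S, B3=T, B4=S
run #6 (d=6, n=2) runs B2->S, B1->T, B4->E, B3->F, B5->F; records B1=T, B2=S, B3=F, B4=E, B5=F
run #7 (d=7, n=3) runs B2->S, B1->T, B4->E, B3->T; records B1=T, B2=S, B3=T, B4=E
together the pool reaches 9 outcomes: B1=T, B2=S, B2=E, B3=T, B3=F, B4=S, B4=E, B5=T, B5=F
no size-1 subset reaches all 9 outcomes (best union: 5/9)
no size-2 subset reaches all 9 outcomes (best union: 8/9)
inputs {1, 2, 5} (size 3) cover everything; no size-3 subset with a lexicographically smaller index list covers all 9
Answer: 1, 2, 5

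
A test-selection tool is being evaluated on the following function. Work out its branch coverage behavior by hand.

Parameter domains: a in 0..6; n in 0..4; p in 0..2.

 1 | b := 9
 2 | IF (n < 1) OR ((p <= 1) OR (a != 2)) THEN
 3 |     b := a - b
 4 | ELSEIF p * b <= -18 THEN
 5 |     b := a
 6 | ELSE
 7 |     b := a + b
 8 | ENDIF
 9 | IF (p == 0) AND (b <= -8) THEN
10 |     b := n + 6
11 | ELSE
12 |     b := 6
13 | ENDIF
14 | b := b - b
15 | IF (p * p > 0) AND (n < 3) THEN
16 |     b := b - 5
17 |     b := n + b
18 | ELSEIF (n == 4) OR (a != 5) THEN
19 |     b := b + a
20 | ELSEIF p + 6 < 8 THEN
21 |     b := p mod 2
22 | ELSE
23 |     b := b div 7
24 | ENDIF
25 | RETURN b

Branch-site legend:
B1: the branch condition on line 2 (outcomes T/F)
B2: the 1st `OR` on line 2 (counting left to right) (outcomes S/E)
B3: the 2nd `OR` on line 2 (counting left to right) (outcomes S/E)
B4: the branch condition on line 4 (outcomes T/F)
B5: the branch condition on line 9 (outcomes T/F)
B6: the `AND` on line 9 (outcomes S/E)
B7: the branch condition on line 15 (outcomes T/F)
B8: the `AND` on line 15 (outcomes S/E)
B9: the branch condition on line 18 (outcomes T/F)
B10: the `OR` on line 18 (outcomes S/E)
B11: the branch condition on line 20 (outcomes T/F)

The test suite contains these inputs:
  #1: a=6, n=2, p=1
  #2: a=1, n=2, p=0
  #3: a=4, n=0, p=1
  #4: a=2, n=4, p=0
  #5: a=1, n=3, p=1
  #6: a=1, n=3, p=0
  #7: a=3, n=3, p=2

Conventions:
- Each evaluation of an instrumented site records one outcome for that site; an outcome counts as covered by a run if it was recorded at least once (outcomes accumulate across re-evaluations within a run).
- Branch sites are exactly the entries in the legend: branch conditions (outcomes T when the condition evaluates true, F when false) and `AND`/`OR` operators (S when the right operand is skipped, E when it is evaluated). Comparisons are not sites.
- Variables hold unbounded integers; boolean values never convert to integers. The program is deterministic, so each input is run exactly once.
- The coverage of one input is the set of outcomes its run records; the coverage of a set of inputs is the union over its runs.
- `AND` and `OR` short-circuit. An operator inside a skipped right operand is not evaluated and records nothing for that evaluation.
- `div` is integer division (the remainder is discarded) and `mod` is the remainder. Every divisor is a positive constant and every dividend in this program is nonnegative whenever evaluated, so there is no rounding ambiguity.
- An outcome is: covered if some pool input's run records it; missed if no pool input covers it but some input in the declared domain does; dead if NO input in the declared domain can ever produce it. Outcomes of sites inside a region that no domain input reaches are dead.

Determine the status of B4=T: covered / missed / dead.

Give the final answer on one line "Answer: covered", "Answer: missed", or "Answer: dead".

no pool input records B4=T
checking all 105 inputs in the declared domain: B4=T is never recorded -> dead

Answer: dead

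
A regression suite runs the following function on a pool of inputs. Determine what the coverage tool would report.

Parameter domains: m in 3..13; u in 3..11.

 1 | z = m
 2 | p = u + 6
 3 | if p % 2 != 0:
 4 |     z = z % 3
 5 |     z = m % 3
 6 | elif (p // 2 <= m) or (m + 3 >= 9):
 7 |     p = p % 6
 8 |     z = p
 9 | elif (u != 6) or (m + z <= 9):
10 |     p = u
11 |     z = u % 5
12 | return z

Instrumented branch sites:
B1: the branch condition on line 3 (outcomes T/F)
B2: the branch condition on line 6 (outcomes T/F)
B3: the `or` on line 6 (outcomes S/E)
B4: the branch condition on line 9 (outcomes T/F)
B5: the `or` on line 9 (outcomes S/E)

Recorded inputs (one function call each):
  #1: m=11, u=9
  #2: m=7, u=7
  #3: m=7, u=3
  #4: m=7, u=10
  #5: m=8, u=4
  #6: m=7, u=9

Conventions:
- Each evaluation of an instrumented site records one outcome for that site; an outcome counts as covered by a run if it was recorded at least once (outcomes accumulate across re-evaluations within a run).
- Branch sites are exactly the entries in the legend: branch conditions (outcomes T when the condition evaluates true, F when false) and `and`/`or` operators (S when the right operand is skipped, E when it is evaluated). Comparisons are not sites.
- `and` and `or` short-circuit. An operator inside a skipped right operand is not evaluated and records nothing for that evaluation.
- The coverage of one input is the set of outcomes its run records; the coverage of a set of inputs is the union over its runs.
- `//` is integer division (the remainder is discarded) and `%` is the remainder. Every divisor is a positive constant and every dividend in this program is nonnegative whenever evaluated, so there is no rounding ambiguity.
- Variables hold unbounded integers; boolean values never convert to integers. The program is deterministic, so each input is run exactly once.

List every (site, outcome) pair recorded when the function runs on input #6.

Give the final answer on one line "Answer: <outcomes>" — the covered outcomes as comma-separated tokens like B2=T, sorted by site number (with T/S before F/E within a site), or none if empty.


Running input #6 (m=7, u=9), event by event:
  B1->T
as a set, this run covers: B1=T
Answer: B1=T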